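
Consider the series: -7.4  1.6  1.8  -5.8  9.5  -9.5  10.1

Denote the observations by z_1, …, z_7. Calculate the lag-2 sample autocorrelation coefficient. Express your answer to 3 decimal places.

Mean z̄ = (-7.4 + 1.6 + 1.8 − 5.8 + 9.5 − 9.5 + 10.1)/7 = 0.0429
Deviations from mean: -7.4429, 1.5571, 1.7571, -5.8429, 9.4571, -9.5429, 10.0571
Σ(z_t−z̄)(z_{t+2}−z̄) = (-13.0782) + (-9.0982) + (16.6176) + (55.7576) + (95.1118) = 145.3106
Denominator Σ(z_t−z̄)² = 376.6971
r_2 = 145.3106 / 376.6971 = 0.386

0.386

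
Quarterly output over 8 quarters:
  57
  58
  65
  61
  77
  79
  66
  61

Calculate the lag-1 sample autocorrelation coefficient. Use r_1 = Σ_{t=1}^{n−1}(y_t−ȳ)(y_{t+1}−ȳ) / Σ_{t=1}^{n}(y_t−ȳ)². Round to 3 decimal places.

0.367

Mean ȳ = (57 + 58 + 65 + 61 + 77 + 79 + 66 + 61)/8 = 65.5000
Numerator Σ_{t=1}^{7}(y_t−ȳ)(y_{t+1}−ȳ) = 177.7500
Denominator Σ(y_t−ȳ)² = 484.0000
r_1 = 177.7500 / 484.0000 = 0.367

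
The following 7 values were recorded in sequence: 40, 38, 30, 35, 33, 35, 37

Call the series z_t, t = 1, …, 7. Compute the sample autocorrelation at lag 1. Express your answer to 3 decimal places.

Mean z̄ = (40 + 38 + 30 + 35 + 33 + 35 + 37)/7 = 35.4286
Deviations from mean: 4.5714, 2.5714, -5.4286, -0.4286, -2.4286, -0.4286, 1.5714
Numerator Σ_{t=1}^{6}(z_t−z̄)(z_{t+1}−z̄) = 1.5306
Denominator Σ(z_t−z̄)² = 65.7143
r_1 = 1.5306 / 65.7143 = 0.023

0.023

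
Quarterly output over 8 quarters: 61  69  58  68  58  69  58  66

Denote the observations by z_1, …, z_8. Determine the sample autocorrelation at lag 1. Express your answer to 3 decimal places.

Mean z̄ = (61 + 69 + 58 + 68 + 58 + 69 + 58 + 66)/8 = 63.3750
Deviations from mean: -2.3750, 5.6250, -5.3750, 4.6250, -5.3750, 5.6250, -5.3750, 2.6250
Σ(z_t−z̄)(z_{t+1}−z̄) = (-13.3594) + (-30.2344) + (-24.8594) + (-24.8594) + (-30.2344) + (-30.2344) + (-14.1094) = -167.8906
Denominator Σ(z_t−z̄)² = 183.8750
r_1 = -167.8906 / 183.8750 = -0.913

-0.913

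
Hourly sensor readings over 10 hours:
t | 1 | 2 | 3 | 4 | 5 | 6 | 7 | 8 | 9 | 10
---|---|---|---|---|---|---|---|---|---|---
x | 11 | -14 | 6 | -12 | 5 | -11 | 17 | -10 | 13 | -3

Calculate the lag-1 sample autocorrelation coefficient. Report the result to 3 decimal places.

Mean x̄ = (11 − 14 + 6 − 12 + 5 − 11 + 17 − 10 + 13 − 3)/10 = 0.2000
Numerator Σ_{t=1}^{9}(x_t−x̄)(x_{t+1}−x̄) = -949.8400
Denominator Σ(x_t−x̄)² = 1209.6000
r_1 = -949.8400 / 1209.6000 = -0.785

-0.785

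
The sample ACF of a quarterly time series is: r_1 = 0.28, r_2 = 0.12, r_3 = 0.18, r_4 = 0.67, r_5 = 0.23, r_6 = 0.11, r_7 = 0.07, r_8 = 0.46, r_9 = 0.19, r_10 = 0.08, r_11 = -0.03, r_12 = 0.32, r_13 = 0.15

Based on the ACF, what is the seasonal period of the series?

The largest autocorrelation is r_4 = 0.67, with weaker echoes at lags 8 (0.46) and 12 (0.32); the remaining lags stay at or below 0.28. The elevated value at lag 1 (0.28), dropping to 0.12 at lag 2, reflects decaying short-term dependence rather than seasonality.
The dominant spike at lag 4 indicates a seasonal period of 4.

4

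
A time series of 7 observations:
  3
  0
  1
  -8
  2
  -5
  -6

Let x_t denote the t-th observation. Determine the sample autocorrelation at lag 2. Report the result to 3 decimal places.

Mean x̄ = (3 + 0 + 1 − 8 + 2 − 5 − 6)/7 = -1.8571
Deviations from mean: 4.8571, 1.8571, 2.8571, -6.1429, 3.8571, -3.1429, -4.1429
Σ(x_t−x̄)(x_{t+2}−x̄) = (13.8776) + (-11.4082) + (11.0204) + (19.3061) + (-15.9796) = 16.8163
Denominator Σ(x_t−x̄)² = 114.8571
r_2 = 16.8163 / 114.8571 = 0.146

0.146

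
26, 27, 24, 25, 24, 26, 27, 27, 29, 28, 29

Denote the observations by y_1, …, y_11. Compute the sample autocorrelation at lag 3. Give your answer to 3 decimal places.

-0.011

Mean ȳ = (26 + 27 + 24 + 25 + 24 + 26 + 27 + 27 + 29 + 28 + 29)/11 = 26.5455
Numerator Σ_{t=1}^{8}(y_t−ȳ)(y_{t+3}−ȳ) = -0.3471
Denominator Σ(y_t−ȳ)² = 30.7273
r_3 = -0.3471 / 30.7273 = -0.011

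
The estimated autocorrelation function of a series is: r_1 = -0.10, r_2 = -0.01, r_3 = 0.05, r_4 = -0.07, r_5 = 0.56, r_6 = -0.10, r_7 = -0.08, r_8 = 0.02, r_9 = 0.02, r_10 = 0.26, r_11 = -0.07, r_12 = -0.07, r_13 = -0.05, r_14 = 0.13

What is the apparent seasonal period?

5

The largest autocorrelation is r_5 = 0.56, with a weaker echo at lag 10 (0.26); the remaining lags stay at or below 0.13.
The dominant spike at lag 5 indicates a seasonal period of 5.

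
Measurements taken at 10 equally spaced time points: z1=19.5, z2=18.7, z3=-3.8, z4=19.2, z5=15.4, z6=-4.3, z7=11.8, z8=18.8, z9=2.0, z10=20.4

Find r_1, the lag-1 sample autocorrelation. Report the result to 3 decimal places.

Mean z̄ = (19.5 + 18.7 − 3.8 + 19.2 + 15.4 − 4.3 + 11.8 + 18.8 + 2.0 + 20.4)/10 = 11.7700
Numerator Σ_{t=1}^{9}(z_t−z̄)(z_{t+1}−z̄) = -354.6489
Denominator Σ(z_t−z̄)² = 896.1810
r_1 = -354.6489 / 896.1810 = -0.396

-0.396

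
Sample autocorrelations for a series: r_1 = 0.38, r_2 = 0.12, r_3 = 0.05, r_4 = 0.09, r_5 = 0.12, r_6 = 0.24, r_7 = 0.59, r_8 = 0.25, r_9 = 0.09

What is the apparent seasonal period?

The largest autocorrelation is r_7 = 0.59; the remaining lags stay at or below 0.38. The elevated value at lag 1 (0.38), dropping to 0.12 at lag 2, reflects decaying short-term dependence rather than seasonality.
The dominant spike at lag 7 indicates a seasonal period of 7.

7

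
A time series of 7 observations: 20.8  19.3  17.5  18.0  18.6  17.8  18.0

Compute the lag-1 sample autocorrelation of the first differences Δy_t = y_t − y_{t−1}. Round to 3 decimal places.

First differences Δy: -1.5, -1.8, 0.5, 0.6, -0.8, 0.2
Mean of differences = -0.4667
Numerator Σ(Δy_t−Δȳ)(Δy_{t+1}−Δȳ) = 0.5422
Denominator Σ(Δy_t−Δȳ)² = 5.4733
r_1(Δy) = 0.5422 / 5.4733 = 0.099

0.099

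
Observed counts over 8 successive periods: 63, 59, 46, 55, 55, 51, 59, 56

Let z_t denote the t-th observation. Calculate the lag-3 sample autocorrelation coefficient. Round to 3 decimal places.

0.184

Mean z̄ = (63 + 59 + 46 + 55 + 55 + 51 + 59 + 56)/8 = 55.5000
Σ(z_t−z̄)(z_{t+3}−z̄) = (-3.7500) + (-1.7500) + (42.7500) + (-1.7500) + (-0.2500) = 35.2500
Denominator Σ(z_t−z̄)² = 192.0000
r_3 = 35.2500 / 192.0000 = 0.184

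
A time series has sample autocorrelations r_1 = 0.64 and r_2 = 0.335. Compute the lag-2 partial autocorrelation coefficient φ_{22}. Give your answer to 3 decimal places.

φ_{22} = (r_2 − r_1²) / (1 − r_1²)
r_1² = (0.64)² = 0.4096
Numerator = 0.335 − 0.4096 = -0.0746; denominator = 1 − 0.4096 = 0.5904
φ_{22} = -0.0746 / 0.5904 = -0.126

-0.126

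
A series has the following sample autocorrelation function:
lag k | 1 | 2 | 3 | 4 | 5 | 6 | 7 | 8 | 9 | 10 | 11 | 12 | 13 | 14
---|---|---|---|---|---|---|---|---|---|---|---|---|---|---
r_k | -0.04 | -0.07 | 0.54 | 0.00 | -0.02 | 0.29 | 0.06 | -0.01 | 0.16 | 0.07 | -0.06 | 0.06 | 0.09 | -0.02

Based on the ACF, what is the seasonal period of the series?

The largest autocorrelation is r_3 = 0.54, with weaker echoes at lags 6 (0.29) and 9 (0.16); the remaining lags stay at or below 0.09.
The dominant spike at lag 3 indicates a seasonal period of 3.

3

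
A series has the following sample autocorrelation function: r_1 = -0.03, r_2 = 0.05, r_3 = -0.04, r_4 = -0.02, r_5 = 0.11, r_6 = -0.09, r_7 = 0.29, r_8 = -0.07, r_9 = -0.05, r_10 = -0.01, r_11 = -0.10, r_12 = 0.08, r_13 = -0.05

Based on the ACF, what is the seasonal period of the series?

7

The largest autocorrelation is r_7 = 0.29; the remaining lags stay at or below 0.11.
The dominant spike at lag 7 indicates a seasonal period of 7.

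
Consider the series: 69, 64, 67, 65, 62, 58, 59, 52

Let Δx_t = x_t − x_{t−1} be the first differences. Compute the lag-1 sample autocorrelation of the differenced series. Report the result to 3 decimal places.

First differences Δx: -5, 3, -2, -3, -4, 1, -7
Mean of differences = -2.4286
Numerator Σ(Δx_t−Δx̄)(Δx_{t+1}−Δx̄) = -32.0408
Denominator Σ(Δx_t−Δx̄)² = 71.7143
r_1(Δx) = -32.0408 / 71.7143 = -0.447

-0.447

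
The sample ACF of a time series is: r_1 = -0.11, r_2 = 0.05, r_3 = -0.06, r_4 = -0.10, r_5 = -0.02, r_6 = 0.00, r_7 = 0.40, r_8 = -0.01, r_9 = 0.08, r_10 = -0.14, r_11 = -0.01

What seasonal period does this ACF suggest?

7

The largest autocorrelation is r_7 = 0.40; the remaining lags stay at or below 0.08.
The dominant spike at lag 7 indicates a seasonal period of 7.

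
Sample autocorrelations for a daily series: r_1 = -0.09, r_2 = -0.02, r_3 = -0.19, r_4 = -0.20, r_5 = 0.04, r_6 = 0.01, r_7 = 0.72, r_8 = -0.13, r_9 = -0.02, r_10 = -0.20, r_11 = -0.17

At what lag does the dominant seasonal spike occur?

7

The largest autocorrelation is r_7 = 0.72; the remaining lags stay at or below 0.04.
The dominant spike at lag 7 indicates a seasonal period of 7.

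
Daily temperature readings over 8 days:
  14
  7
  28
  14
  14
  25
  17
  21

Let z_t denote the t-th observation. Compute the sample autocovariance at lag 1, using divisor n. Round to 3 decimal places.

-16.219

Mean z̄ = (14 + 7 + 28 + 14 + 14 + 25 + 17 + 21)/8 = 17.5000
Deviations: -3.5000, -10.5000, 10.5000, -3.5000, -3.5000, 7.5000, -0.5000, 3.5000
Σ_{t=1}^{7}(z_t−z̄)(z_{t+1}−z̄) = -129.7500
γ_1 = -129.7500 / 8 = -16.219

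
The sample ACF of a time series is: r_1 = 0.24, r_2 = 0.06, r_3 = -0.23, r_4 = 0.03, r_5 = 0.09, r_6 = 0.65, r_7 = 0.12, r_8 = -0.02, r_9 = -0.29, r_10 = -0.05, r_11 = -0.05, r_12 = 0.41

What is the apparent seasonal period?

The largest autocorrelation is r_6 = 0.65, with a weaker echo at lag 12 (0.41); the remaining lags stay at or below 0.24. The elevated value at lag 1 (0.24), dropping to 0.06 at lag 2, reflects decaying short-term dependence rather than seasonality.
The dominant spike at lag 6 indicates a seasonal period of 6.

6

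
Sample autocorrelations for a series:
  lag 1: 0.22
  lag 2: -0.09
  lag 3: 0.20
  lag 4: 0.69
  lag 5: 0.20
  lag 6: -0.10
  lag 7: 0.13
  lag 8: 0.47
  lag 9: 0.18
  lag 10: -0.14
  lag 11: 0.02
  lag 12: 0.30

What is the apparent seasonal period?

4

The largest autocorrelation is r_4 = 0.69, with weaker echoes at lags 8 (0.47) and 12 (0.30); the remaining lags stay at or below 0.22.
The dominant spike at lag 4 indicates a seasonal period of 4.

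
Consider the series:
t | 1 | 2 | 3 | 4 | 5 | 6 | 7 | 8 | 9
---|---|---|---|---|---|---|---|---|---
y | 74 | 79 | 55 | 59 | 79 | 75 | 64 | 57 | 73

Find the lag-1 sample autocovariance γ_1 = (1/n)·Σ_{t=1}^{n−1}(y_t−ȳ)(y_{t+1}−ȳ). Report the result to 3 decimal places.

Mean ȳ = (74 + 79 + 55 + 59 + 79 + 75 + 64 + 57 + 73)/9 = 68.3333
Σ_{t=1}^{8}(y_t−ȳ)(y_{t+1}−ȳ) = -18.4444
γ_1 = -18.4444 / 9 = -2.049

-2.049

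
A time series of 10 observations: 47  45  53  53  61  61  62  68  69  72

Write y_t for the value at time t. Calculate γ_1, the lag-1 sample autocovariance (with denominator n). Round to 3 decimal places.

53.299

Mean ȳ = (47 + 45 + 53 + 53 + 61 + 61 + 62 + 68 + 69 + 72)/10 = 59.1000
Σ_{t=1}^{9}(y_t−ȳ)(y_{t+1}−ȳ) = 532.9900
γ_1 = 532.9900 / 10 = 53.299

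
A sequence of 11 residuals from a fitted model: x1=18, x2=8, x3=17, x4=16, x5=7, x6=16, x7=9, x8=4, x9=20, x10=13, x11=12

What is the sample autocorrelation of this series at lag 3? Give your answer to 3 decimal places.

0.470

Mean x̄ = (18 + 8 + 17 + 16 + 7 + 16 + 9 + 4 + 20 + 13 + 12)/11 = 12.7273
Numerator Σ_{t=1}^{8}(x_t−x̄)(x_{t+3}−x̄) = 125.2314
Denominator Σ(x_t−x̄)² = 266.1818
r_3 = 125.2314 / 266.1818 = 0.470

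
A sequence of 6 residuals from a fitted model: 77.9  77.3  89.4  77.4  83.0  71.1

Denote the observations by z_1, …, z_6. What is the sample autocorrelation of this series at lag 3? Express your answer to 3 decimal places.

Mean z̄ = (77.9 + 77.3 + 89.4 + 77.4 + 83.0 + 71.1)/6 = 79.3500
Deviations from mean: -1.4500, -2.0500, 10.0500, -1.9500, 3.6500, -8.2500
Numerator Σ_{t=1}^{3}(z_t−z̄)(z_{t+3}−z̄) = -87.5675
Denominator Σ(z_t−z̄)² = 192.4950
r_3 = -87.5675 / 192.4950 = -0.455

-0.455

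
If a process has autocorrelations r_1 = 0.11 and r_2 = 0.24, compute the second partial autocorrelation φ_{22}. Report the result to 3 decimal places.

φ_{22} = (r_2 − r_1²) / (1 − r_1²)
r_1² = (0.11)² = 0.0121
Numerator = 0.24 − 0.0121 = 0.2279; denominator = 1 − 0.0121 = 0.9879
φ_{22} = 0.2279 / 0.9879 = 0.231

0.231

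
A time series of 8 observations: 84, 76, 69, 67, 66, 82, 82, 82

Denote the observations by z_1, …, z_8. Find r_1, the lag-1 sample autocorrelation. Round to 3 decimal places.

0.410

Mean z̄ = (84 + 76 + 69 + 67 + 66 + 82 + 82 + 82)/8 = 76.0000
Deviations from mean: 8.0000, 0.0000, -7.0000, -9.0000, -10.0000, 6.0000, 6.0000, 6.0000
Σ(z_t−z̄)(z_{t+1}−z̄) = (0.0000) + (0.0000) + (63.0000) + (90.0000) + (-60.0000) + (36.0000) + (36.0000) = 165.0000
Denominator Σ(z_t−z̄)² = 402.0000
r_1 = 165.0000 / 402.0000 = 0.410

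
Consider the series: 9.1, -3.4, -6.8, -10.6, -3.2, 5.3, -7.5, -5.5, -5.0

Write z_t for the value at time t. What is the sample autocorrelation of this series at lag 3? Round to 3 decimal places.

-0.331

Mean z̄ = (9.1 − 3.4 − 6.8 − 10.6 − 3.2 + 5.3 − 7.5 − 5.5 − 5.0)/9 = -3.0667
Numerator Σ_{t=1}^{6}(z_t−z̄)(z_{t+3}−z̄) = -105.3000
Denominator Σ(z_t−z̄)² = 318.1600
r_3 = -105.3000 / 318.1600 = -0.331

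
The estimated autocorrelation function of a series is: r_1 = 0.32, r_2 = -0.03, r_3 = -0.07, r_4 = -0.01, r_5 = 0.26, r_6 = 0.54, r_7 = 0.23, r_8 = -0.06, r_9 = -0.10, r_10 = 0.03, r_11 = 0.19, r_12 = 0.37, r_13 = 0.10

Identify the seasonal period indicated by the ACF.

The largest autocorrelation is r_6 = 0.54, with a weaker echo at lag 12 (0.37); the remaining lags stay at or below 0.32.
The dominant spike at lag 6 indicates a seasonal period of 6.

6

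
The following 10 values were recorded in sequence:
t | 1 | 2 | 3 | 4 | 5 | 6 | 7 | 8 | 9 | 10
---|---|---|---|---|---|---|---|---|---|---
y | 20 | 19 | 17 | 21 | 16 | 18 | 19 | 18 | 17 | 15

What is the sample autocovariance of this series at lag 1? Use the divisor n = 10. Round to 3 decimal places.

Mean ȳ = (20 + 19 + 17 + 21 + 16 + 18 + 19 + 18 + 17 + 15)/10 = 18.0000
Σ_{t=1}^{9}(y_t−ȳ)(y_{t+1}−ȳ) = -5.0000
γ_1 = -5.0000 / 10 = -0.500

-0.500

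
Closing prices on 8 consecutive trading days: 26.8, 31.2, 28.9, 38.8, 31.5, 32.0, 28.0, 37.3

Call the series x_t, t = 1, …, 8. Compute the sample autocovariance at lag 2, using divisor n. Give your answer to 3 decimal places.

1.845

Mean x̄ = (26.8 + 31.2 + 28.9 + 38.8 + 31.5 + 32.0 + 28.0 + 37.3)/8 = 31.8125
Σ_{t=1}^{6}(x_t−x̄)(x_{t+2}−x̄) = 14.7597
γ_2 = 14.7597 / 8 = 1.845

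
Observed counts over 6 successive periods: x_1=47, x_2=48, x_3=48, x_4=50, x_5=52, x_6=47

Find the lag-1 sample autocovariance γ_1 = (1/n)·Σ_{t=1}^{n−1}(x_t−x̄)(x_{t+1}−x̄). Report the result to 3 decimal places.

-0.074

Mean x̄ = (47 + 48 + 48 + 50 + 52 + 47)/6 = 48.6667
Deviations: -1.6667, -0.6667, -0.6667, 1.3333, 3.3333, -1.6667
Σ_{t=1}^{5}(x_t−x̄)(x_{t+1}−x̄) = -0.4444
γ_1 = -0.4444 / 6 = -0.074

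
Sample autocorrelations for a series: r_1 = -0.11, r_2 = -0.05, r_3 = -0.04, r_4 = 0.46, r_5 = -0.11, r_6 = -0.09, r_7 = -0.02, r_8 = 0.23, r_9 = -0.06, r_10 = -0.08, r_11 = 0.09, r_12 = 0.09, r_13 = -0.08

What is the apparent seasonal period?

4

The largest autocorrelation is r_4 = 0.46, with a weaker echo at lag 8 (0.23); the remaining lags stay at or below 0.09.
The dominant spike at lag 4 indicates a seasonal period of 4.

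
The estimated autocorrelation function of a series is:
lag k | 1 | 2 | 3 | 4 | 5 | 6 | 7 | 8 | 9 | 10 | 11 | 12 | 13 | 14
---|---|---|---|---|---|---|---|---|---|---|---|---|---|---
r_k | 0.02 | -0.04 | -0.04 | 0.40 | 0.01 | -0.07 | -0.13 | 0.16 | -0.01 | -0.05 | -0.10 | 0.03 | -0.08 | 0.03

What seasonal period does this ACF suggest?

The largest autocorrelation is r_4 = 0.40, with a weaker echo at lag 8 (0.16); the remaining lags stay at or below 0.03.
The dominant spike at lag 4 indicates a seasonal period of 4.

4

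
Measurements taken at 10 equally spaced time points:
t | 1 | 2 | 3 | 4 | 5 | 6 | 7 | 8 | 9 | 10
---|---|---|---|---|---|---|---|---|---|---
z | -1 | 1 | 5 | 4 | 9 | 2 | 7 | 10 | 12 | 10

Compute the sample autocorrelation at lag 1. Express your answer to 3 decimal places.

Mean z̄ = (-1 + 1 + 5 + 4 + 9 + 2 + 7 + 10 + 12 + 10)/10 = 5.9000
Numerator Σ_{t=1}^{9}(z_t−z̄)(z_{t+1}−z̄) = 72.1900
Denominator Σ(z_t−z̄)² = 172.9000
r_1 = 72.1900 / 172.9000 = 0.418

0.418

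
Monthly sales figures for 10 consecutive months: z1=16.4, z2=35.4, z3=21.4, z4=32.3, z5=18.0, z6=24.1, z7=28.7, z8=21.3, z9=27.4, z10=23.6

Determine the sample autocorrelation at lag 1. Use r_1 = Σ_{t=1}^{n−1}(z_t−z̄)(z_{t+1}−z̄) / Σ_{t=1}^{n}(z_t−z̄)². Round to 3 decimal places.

-0.679

Mean z̄ = (16.4 + 35.4 + 21.4 + 32.3 + 18.0 + 24.1 + 28.7 + 21.3 + 27.4 + 23.6)/10 = 24.8600
Numerator Σ_{t=1}^{9}(z_t−z̄)(z_{t+1}−z̄) = -226.0356
Denominator Σ(z_t−z̄)² = 333.0840
r_1 = -226.0356 / 333.0840 = -0.679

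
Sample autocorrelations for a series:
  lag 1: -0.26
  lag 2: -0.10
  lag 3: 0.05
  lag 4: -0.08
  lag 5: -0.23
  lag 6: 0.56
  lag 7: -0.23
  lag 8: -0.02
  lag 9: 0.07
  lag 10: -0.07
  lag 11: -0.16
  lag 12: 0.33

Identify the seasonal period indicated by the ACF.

The largest autocorrelation is r_6 = 0.56, with a weaker echo at lag 12 (0.33); the remaining lags stay at or below 0.07.
The dominant spike at lag 6 indicates a seasonal period of 6.

6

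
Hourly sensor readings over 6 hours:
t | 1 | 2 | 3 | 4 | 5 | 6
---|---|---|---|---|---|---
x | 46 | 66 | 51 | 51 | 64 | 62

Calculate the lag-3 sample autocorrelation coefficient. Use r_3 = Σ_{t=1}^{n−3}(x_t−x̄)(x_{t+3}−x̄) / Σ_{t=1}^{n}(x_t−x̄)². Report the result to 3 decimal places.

0.284

Mean x̄ = (46 + 66 + 51 + 51 + 64 + 62)/6 = 56.6667
Deviations from mean: -10.6667, 9.3333, -5.6667, -5.6667, 7.3333, 5.3333
Numerator Σ_{t=1}^{3}(x_t−x̄)(x_{t+3}−x̄) = 98.6667
Denominator Σ(x_t−x̄)² = 347.3333
r_3 = 98.6667 / 347.3333 = 0.284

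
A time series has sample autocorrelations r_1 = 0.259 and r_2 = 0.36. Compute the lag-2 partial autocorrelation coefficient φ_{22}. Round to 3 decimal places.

0.314

φ_{22} = (r_2 − r_1²) / (1 − r_1²)
r_1² = (0.259)² = 0.067081
Numerator = 0.36 − 0.0671 = 0.2929; denominator = 1 − 0.0671 = 0.9329
φ_{22} = 0.2929 / 0.9329 = 0.314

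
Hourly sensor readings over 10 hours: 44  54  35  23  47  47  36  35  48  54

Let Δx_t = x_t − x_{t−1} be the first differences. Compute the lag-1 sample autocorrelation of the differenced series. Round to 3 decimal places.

First differences Δx: 10, -19, -12, 24, 0, -11, -1, 13, 6
Mean of differences = 1.1111
Numerator Σ(Δx_t−Δx̄)(Δx_{t+1}−Δx̄) = -168.5679
Denominator Σ(Δx_t−Δx̄)² = 1496.8889
r_1(Δx) = -168.5679 / 1496.8889 = -0.113

-0.113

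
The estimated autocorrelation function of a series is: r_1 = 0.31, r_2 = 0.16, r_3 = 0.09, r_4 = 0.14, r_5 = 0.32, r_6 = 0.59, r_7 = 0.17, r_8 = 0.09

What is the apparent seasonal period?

The largest autocorrelation is r_6 = 0.59; the remaining lags stay at or below 0.32. The elevated value at lag 1 (0.31), dropping to 0.16 at lag 2, reflects decaying short-term dependence rather than seasonality.
The dominant spike at lag 6 indicates a seasonal period of 6.

6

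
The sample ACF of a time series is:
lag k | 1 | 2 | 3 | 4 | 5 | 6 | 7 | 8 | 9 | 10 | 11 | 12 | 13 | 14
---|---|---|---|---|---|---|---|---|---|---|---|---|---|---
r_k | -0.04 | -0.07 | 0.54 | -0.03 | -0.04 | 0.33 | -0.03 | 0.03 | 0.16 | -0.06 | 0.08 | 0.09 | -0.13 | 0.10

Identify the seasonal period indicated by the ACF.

The largest autocorrelation is r_3 = 0.54, with weaker echoes at lags 6 (0.33) and 9 (0.16); the remaining lags stay at or below 0.10.
The dominant spike at lag 3 indicates a seasonal period of 3.

3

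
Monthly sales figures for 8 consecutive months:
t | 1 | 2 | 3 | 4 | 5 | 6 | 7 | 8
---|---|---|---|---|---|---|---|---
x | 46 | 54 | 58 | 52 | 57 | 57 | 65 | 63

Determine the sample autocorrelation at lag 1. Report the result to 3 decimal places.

Mean x̄ = (46 + 54 + 58 + 52 + 57 + 57 + 65 + 63)/8 = 56.5000
Deviations from mean: -10.5000, -2.5000, 1.5000, -4.5000, 0.5000, 0.5000, 8.5000, 6.5000
Σ(x_t−x̄)(x_{t+1}−x̄) = (26.2500) + (-3.7500) + (-6.7500) + (-2.2500) + (0.2500) + (4.2500) + (55.2500) = 73.2500
Denominator Σ(x_t−x̄)² = 254.0000
r_1 = 73.2500 / 254.0000 = 0.288

0.288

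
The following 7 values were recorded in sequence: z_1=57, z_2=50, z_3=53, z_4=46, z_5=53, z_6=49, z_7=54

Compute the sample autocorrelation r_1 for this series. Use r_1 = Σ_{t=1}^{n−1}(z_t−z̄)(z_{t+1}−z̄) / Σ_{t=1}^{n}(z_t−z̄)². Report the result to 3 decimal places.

Mean z̄ = (57 + 50 + 53 + 46 + 53 + 49 + 54)/7 = 51.7143
Numerator Σ_{t=1}^{6}(z_t−z̄)(z_{t+1}−z̄) = -35.6531
Denominator Σ(z_t−z̄)² = 79.4286
r_1 = -35.6531 / 79.4286 = -0.449

-0.449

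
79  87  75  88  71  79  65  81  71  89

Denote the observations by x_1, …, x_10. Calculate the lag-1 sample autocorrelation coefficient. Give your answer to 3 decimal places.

Mean x̄ = (79 + 87 + 75 + 88 + 71 + 79 + 65 + 81 + 71 + 89)/10 = 78.5000
Numerator Σ_{t=1}^{9}(x_t−x̄)(x_{t+1}−x̄) = -271.7500
Denominator Σ(x_t−x̄)² = 586.5000
r_1 = -271.7500 / 586.5000 = -0.463

-0.463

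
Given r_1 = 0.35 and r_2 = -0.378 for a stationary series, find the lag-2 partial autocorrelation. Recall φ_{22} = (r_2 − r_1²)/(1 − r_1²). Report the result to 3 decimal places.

φ_{22} = (r_2 − r_1²) / (1 − r_1²)
r_1² = (0.35)² = 0.1225
Numerator = -0.378 − 0.1225 = -0.5005; denominator = 1 − 0.1225 = 0.8775
φ_{22} = -0.5005 / 0.8775 = -0.570

-0.570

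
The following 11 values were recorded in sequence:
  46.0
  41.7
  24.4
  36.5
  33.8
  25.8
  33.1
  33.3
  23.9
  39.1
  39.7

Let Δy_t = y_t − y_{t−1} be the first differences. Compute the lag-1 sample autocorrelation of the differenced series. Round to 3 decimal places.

First differences Δy: -4.3, -17.3, 12.1, -2.7, -8.0, 7.3, 0.2, -9.4, 15.2, 0.6
Mean of differences = -0.6300
Numerator Σ(Δy_t−Δȳ)(Δy_{t+1}−Δȳ) = -340.6249
Denominator Σ(Δy_t−Δȳ)² = 904.6010
r_1(Δy) = -340.6249 / 904.6010 = -0.377

-0.377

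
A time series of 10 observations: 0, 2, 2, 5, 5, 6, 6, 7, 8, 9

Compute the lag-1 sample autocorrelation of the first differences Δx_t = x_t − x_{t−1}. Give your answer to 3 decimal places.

First differences Δx: 2, 0, 3, 0, 1, 0, 1, 1, 1
Mean of differences = 1.0000
Numerator Σ(Δx_t−Δx̄)(Δx_{t+1}−Δx̄) = -5.0000
Denominator Σ(Δx_t−Δx̄)² = 8.0000
r_1(Δx) = -5.0000 / 8.0000 = -0.625

-0.625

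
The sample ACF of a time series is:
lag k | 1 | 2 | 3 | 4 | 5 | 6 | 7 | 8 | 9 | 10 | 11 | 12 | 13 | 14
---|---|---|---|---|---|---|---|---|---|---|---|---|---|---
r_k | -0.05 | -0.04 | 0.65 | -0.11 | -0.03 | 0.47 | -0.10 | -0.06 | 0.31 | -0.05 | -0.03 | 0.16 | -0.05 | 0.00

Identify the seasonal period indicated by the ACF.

The largest autocorrelation is r_3 = 0.65, with weaker echoes at lags 6 (0.47), 9 (0.31) and 12 (0.16); the remaining lags stay at or below 0.00.
The dominant spike at lag 3 indicates a seasonal period of 3.

3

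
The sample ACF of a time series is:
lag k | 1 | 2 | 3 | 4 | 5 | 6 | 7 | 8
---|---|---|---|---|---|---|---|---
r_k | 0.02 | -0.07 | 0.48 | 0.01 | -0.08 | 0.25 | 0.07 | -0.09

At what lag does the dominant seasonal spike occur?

The largest autocorrelation is r_3 = 0.48, with a weaker echo at lag 6 (0.25); the remaining lags stay at or below 0.07.
The dominant spike at lag 3 indicates a seasonal period of 3.

3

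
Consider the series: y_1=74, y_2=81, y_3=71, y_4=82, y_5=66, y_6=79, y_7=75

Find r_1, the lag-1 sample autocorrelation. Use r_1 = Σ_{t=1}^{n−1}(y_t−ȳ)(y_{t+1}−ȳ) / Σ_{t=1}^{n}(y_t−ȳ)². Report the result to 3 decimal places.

-0.804

Mean ȳ = (74 + 81 + 71 + 82 + 66 + 79 + 75)/7 = 75.4286
Σ(y_t−ȳ)(y_{t+1}−ȳ) = (-7.9592) + (-24.6735) + (-29.1020) + (-61.9592) + (-33.6735) + (-1.5306) = -158.8980
Denominator Σ(y_t−ȳ)² = 197.7143
r_1 = -158.8980 / 197.7143 = -0.804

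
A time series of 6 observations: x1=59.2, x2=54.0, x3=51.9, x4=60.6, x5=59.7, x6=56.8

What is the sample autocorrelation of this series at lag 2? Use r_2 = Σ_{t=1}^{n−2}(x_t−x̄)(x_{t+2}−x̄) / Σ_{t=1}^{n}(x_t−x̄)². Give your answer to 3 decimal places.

Mean x̄ = (59.2 + 54.0 + 51.9 + 60.6 + 59.7 + 56.8)/6 = 57.0333
Deviations from mean: 2.1667, -3.0333, -5.1333, 3.5667, 2.6667, -0.2333
Σ(x_t−x̄)(x_{t+2}−x̄) = (-11.1222) + (-10.8189) + (-13.6889) + (-0.8322) = -36.4622
Denominator Σ(x_t−x̄)² = 60.1333
r_2 = -36.4622 / 60.1333 = -0.606

-0.606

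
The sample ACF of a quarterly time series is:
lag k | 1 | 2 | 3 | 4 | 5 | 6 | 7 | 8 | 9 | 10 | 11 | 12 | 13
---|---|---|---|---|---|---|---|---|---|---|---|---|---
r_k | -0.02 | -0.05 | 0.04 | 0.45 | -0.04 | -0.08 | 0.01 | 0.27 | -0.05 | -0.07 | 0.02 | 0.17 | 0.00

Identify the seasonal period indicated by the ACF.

4

The largest autocorrelation is r_4 = 0.45, with weaker echoes at lags 8 (0.27) and 12 (0.17); the remaining lags stay at or below 0.04.
The dominant spike at lag 4 indicates a seasonal period of 4.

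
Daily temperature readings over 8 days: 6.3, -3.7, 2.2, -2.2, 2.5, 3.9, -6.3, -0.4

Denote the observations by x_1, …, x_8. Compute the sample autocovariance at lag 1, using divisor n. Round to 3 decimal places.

Mean x̄ = (6.3 − 3.7 + 2.2 − 2.2 + 2.5 + 3.9 − 6.3 − 0.4)/8 = 0.2875
Deviations: 6.0125, -3.9875, 1.9125, -2.4875, 2.2125, 3.6125, -6.5875, -0.6875
Σ_{t=1}^{7}(x_t−x̄)(x_{t+1}−x̄) = -53.1377
γ_1 = -53.1377 / 8 = -6.642

-6.642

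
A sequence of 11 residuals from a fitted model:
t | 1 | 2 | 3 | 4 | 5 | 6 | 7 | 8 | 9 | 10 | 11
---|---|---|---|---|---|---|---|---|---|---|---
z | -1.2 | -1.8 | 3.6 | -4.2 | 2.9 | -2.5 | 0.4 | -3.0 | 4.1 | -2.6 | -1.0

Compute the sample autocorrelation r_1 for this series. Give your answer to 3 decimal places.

-0.779

Mean z̄ = (-1.2 − 1.8 + 3.6 − 4.2 + 2.9 − 2.5 + 0.4 − 3.0 + 4.1 − 2.6 − 1.0)/11 = -0.4818
Numerator Σ_{t=1}^{10}(z_t−z̄)(z_{t+1}−z̄) = -63.1558
Denominator Σ(z_t−z̄)² = 81.1164
r_1 = -63.1558 / 81.1164 = -0.779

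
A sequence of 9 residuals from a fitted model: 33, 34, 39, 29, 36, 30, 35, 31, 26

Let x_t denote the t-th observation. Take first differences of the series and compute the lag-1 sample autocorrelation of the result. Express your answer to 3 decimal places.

First differences Δx: 1, 5, -10, 7, -6, 5, -4, -5
Mean of differences = -0.8750
Numerator Σ(Δx_t−Δx̄)(Δx_{t+1}−Δx̄) = -190.3906
Denominator Σ(Δx_t−Δx̄)² = 270.8750
r_1(Δx) = -190.3906 / 270.8750 = -0.703

-0.703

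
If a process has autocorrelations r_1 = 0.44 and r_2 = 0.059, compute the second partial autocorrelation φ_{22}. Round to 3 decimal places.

φ_{22} = (r_2 − r_1²) / (1 − r_1²)
r_1² = (0.44)² = 0.1936
Numerator = 0.059 − 0.1936 = -0.1346; denominator = 1 − 0.1936 = 0.8064
φ_{22} = -0.1346 / 0.8064 = -0.167

-0.167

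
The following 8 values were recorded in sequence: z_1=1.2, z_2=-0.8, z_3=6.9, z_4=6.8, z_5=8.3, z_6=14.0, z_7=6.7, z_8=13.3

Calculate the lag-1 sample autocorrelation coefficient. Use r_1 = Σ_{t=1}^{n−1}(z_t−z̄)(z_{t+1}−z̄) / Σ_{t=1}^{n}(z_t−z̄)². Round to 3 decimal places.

0.275

Mean z̄ = (1.2 − 0.8 + 6.9 + 6.8 + 8.3 + 14.0 + 6.7 + 13.3)/8 = 7.0500
Deviations from mean: -5.8500, -7.8500, -0.1500, -0.2500, 1.2500, 6.9500, -0.3500, 6.2500
Σ(z_t−z̄)(z_{t+1}−z̄) = (45.9225) + (1.1775) + (0.0375) + (-0.3125) + (8.6875) + (-2.4325) + (-2.1875) = 50.8925
Denominator Σ(z_t−z̄)² = 184.9800
r_1 = 50.8925 / 184.9800 = 0.275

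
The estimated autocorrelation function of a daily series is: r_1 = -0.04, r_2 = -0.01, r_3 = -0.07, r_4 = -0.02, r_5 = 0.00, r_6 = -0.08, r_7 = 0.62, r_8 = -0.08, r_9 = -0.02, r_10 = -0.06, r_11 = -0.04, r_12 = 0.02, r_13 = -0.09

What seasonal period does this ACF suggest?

7

The largest autocorrelation is r_7 = 0.62; the remaining lags stay at or below 0.02.
The dominant spike at lag 7 indicates a seasonal period of 7.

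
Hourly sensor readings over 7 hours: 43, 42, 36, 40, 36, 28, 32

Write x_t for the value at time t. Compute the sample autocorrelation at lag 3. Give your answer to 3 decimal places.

Mean x̄ = (43 + 42 + 36 + 40 + 36 + 28 + 32)/7 = 36.7143
Deviations from mean: 6.2857, 5.2857, -0.7143, 3.2857, -0.7143, -8.7143, -4.7143
Σ(x_t−x̄)(x_{t+3}−x̄) = (20.6531) + (-3.7755) + (6.2245) + (-15.4898) = 7.6122
Denominator Σ(x_t−x̄)² = 177.4286
r_3 = 7.6122 / 177.4286 = 0.043

0.043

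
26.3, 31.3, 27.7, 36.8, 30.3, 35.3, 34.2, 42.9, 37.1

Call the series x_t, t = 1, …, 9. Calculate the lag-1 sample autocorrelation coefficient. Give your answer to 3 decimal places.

0.160

Mean x̄ = (26.3 + 31.3 + 27.7 + 36.8 + 30.3 + 35.3 + 34.2 + 42.9 + 37.1)/9 = 33.5444
Numerator Σ_{t=1}^{8}(x_t−x̄)(x_{t+1}−x̄) = 34.6402
Denominator Σ(x_t−x̄)² = 216.4822
r_1 = 34.6402 / 216.4822 = 0.160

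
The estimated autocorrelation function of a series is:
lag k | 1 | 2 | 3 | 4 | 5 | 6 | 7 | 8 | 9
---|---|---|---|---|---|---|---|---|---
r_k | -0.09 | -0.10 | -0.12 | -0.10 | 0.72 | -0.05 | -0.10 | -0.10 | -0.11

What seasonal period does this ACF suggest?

The largest autocorrelation is r_5 = 0.72; the remaining lags stay at or below -0.05.
The dominant spike at lag 5 indicates a seasonal period of 5.

5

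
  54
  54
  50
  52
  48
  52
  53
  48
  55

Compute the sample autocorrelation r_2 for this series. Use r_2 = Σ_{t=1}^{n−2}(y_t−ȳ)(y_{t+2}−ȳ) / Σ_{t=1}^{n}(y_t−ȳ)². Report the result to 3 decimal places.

Mean ȳ = (54 + 54 + 50 + 52 + 48 + 52 + 53 + 48 + 55)/9 = 51.7778
Numerator Σ_{t=1}^{7}(y_t−ȳ)(y_{t+2}−ȳ) = 1.7901
Denominator Σ(y_t−ȳ)² = 53.5556
r_2 = 1.7901 / 53.5556 = 0.033

0.033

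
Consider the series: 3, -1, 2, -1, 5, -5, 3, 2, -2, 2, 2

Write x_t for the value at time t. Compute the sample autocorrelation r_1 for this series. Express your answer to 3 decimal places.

Mean x̄ = (3 − 1 + 2 − 1 + 5 − 5 + 3 + 2 − 2 + 2 + 2)/11 = 0.9091
Numerator Σ_{t=1}^{10}(x_t−x̄)(x_{t+1}−x̄) = -55.3719
Denominator Σ(x_t−x̄)² = 80.9091
r_1 = -55.3719 / 80.9091 = -0.684

-0.684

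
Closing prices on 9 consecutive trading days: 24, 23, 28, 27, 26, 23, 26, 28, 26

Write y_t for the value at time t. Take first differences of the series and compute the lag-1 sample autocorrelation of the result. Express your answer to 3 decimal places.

-0.268

First differences Δy: -1, 5, -1, -1, -3, 3, 2, -2
Mean of differences = 0.2500
Numerator Σ(Δy_t−Δȳ)(Δy_{t+1}−Δȳ) = -14.3125
Denominator Σ(Δy_t−Δȳ)² = 53.5000
r_1(Δy) = -14.3125 / 53.5000 = -0.268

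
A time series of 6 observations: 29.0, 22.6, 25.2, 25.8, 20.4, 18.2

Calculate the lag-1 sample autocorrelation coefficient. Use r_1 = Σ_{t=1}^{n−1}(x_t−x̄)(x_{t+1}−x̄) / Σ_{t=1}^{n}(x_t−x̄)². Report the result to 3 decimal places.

0.087

Mean x̄ = (29.0 + 22.6 + 25.2 + 25.8 + 20.4 + 18.2)/6 = 23.5333
Σ(x_t−x̄)(x_{t+1}−x̄) = (-5.1022) + (-1.5556) + (3.7778) + (-7.1022) + (16.7111) = 6.7289
Denominator Σ(x_t−x̄)² = 76.9333
r_1 = 6.7289 / 76.9333 = 0.087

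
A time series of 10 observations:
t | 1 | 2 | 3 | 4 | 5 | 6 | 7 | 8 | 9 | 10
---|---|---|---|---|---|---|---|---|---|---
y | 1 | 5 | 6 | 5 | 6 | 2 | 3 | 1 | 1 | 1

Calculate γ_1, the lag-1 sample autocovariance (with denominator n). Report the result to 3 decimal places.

1.849

Mean ȳ = (1 + 5 + 6 + 5 + 6 + 2 + 3 + 1 + 1 + 1)/10 = 3.1000
Σ_{t=1}^{9}(y_t−ȳ)(y_{t+1}−ȳ) = 18.4900
γ_1 = 18.4900 / 10 = 1.849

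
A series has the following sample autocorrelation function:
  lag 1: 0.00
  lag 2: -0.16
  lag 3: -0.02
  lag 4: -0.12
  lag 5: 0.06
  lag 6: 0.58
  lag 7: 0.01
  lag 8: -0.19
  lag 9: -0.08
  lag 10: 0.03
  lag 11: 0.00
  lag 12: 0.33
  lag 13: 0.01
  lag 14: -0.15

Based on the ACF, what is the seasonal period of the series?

6

The largest autocorrelation is r_6 = 0.58, with a weaker echo at lag 12 (0.33); the remaining lags stay at or below 0.06.
The dominant spike at lag 6 indicates a seasonal period of 6.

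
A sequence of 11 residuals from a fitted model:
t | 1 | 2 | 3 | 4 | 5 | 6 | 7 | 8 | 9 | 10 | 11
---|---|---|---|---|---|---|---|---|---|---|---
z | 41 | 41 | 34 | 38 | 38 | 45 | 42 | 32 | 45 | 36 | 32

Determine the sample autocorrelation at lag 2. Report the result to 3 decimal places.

Mean z̄ = (41 + 41 + 34 + 38 + 38 + 45 + 42 + 32 + 45 + 36 + 32)/11 = 38.5455
Numerator Σ_{t=1}^{9}(z_t−z̄)(z_{t+2}−z̄) = -60.9587
Denominator Σ(z_t−z̄)² = 220.7273
r_2 = -60.9587 / 220.7273 = -0.276

-0.276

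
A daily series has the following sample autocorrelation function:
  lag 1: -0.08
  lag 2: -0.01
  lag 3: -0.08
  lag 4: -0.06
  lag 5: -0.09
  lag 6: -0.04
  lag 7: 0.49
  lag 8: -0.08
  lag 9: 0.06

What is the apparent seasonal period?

7

The largest autocorrelation is r_7 = 0.49; the remaining lags stay at or below 0.06.
The dominant spike at lag 7 indicates a seasonal period of 7.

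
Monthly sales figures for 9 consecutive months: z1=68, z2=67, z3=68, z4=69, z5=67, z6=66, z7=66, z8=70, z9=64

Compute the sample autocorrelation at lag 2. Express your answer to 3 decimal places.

-0.052

Mean z̄ = (68 + 67 + 68 + 69 + 67 + 66 + 66 + 70 + 64)/9 = 67.2222
Σ(z_t−z̄)(z_{t+2}−z̄) = (0.6049) + (-0.3951) + (-0.1728) + (-2.1728) + (0.2716) + (-3.3951) + (3.9383) = -1.3210
Denominator Σ(z_t−z̄)² = 25.5556
r_2 = -1.3210 / 25.5556 = -0.052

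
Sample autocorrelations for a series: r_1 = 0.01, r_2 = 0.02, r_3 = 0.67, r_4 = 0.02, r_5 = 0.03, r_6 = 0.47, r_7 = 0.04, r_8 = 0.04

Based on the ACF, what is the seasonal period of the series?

3

The largest autocorrelation is r_3 = 0.67, with a weaker echo at lag 6 (0.47); the remaining lags stay at or below 0.04.
The dominant spike at lag 3 indicates a seasonal period of 3.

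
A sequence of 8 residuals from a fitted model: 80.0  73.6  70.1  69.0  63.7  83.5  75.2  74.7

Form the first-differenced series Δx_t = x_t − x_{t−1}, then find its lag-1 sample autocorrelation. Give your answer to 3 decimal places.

-0.431

First differences Δx: -6.4, -3.5, -1.1, -5.3, 19.8, -8.3, -0.5
Mean of differences = -0.7571
Numerator Σ(Δx_t−Δx̄)(Δx_{t+1}−Δx̄) = -232.4118
Denominator Σ(Δx_t−Δx̄)² = 539.6771
r_1(Δx) = -232.4118 / 539.6771 = -0.431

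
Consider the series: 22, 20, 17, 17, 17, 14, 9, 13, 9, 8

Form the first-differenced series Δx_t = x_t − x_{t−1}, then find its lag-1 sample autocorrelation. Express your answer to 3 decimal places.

-0.524

First differences Δx: -2, -3, 0, 0, -3, -5, 4, -4, -1
Mean of differences = -1.5556
Numerator Σ(Δx_t−Δx̄)(Δx_{t+1}−Δx̄) = -30.5309
Denominator Σ(Δx_t−Δx̄)² = 58.2222
r_1(Δx) = -30.5309 / 58.2222 = -0.524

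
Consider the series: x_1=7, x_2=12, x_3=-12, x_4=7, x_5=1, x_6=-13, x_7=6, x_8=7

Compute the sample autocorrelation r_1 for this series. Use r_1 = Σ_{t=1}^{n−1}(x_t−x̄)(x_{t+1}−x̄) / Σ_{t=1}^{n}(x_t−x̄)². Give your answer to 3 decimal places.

Mean x̄ = (7 + 12 − 12 + 7 + 1 − 13 + 6 + 7)/8 = 1.8750
Deviations from mean: 5.1250, 10.1250, -13.8750, 5.1250, -0.8750, -14.8750, 4.1250, 5.1250
Numerator Σ_{t=1}^{7}(x_t−x̄)(x_{t+1}−x̄) = -191.3906
Denominator Σ(x_t−x̄)² = 612.8750
r_1 = -191.3906 / 612.8750 = -0.312

-0.312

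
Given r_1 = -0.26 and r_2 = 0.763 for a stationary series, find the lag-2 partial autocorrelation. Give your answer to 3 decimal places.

φ_{22} = (r_2 − r_1²) / (1 − r_1²)
r_1² = (-0.26)² = 0.0676
Numerator = 0.763 − 0.0676 = 0.6954; denominator = 1 − 0.0676 = 0.9324
φ_{22} = 0.6954 / 0.9324 = 0.746

0.746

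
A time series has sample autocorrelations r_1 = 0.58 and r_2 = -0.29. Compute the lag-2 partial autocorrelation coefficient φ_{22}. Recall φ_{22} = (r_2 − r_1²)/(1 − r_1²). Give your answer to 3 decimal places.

-0.944

φ_{22} = (r_2 − r_1²) / (1 − r_1²)
r_1² = (0.58)² = 0.3364
Numerator = -0.29 − 0.3364 = -0.6264; denominator = 1 − 0.3364 = 0.6636
φ_{22} = -0.6264 / 0.6636 = -0.944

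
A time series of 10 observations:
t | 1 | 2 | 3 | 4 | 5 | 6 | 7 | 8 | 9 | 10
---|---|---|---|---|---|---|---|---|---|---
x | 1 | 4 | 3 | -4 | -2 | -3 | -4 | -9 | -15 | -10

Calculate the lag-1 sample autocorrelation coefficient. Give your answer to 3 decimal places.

0.673

Mean x̄ = (1 + 4 + 3 − 4 − 2 − 3 − 4 − 9 − 15 − 10)/10 = -3.9000
Numerator Σ_{t=1}^{9}(x_t−x̄)(x_{t+1}−x̄) = 218.7900
Denominator Σ(x_t−x̄)² = 324.9000
r_1 = 218.7900 / 324.9000 = 0.673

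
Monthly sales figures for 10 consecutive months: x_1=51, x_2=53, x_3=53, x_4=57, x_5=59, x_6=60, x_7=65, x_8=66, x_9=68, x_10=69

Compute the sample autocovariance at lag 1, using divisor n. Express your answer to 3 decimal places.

28.589

Mean x̄ = (51 + 53 + 53 + 57 + 59 + 60 + 65 + 66 + 68 + 69)/10 = 60.1000
Σ_{t=1}^{9}(x_t−x̄)(x_{t+1}−x̄) = 285.8900
γ_1 = 285.8900 / 10 = 28.589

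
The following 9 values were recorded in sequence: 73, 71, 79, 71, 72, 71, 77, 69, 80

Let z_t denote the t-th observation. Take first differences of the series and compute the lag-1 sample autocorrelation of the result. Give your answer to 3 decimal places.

First differences Δz: -2, 8, -8, 1, -1, 6, -8, 11
Mean of differences = 0.8750
Numerator Σ(Δz_t−Δz̄)(Δz_{t+1}−Δz̄) = -230.0156
Denominator Σ(Δz_t−Δz̄)² = 348.8750
r_1(Δz) = -230.0156 / 348.8750 = -0.659

-0.659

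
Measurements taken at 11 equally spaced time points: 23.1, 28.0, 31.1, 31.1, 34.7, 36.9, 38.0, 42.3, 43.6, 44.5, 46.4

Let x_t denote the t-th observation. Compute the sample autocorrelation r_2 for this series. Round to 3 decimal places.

0.451

Mean x̄ = (23.1 + 28.0 + 31.1 + 31.1 + 34.7 + 36.9 + 38.0 + 42.3 + 43.6 + 44.5 + 46.4)/11 = 36.3364
Numerator Σ_{t=1}^{9}(x_t−x̄)(x_{t+2}−x̄) = 253.0864
Denominator Σ(x_t−x̄)² = 561.5455
r_2 = 253.0864 / 561.5455 = 0.451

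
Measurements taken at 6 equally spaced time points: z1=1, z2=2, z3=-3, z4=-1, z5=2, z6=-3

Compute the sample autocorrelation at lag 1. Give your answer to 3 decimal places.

-0.333

Mean z̄ = (1 + 2 − 3 − 1 + 2 − 3)/6 = -0.3333
Deviations from mean: 1.3333, 2.3333, -2.6667, -0.6667, 2.3333, -2.6667
Numerator Σ_{t=1}^{5}(z_t−z̄)(z_{t+1}−z̄) = -9.1111
Denominator Σ(z_t−z̄)² = 27.3333
r_1 = -9.1111 / 27.3333 = -0.333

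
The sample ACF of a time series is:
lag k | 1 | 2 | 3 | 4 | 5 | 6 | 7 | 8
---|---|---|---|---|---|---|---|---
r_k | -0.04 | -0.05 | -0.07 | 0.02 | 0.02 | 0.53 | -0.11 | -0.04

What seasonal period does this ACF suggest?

The largest autocorrelation is r_6 = 0.53; the remaining lags stay at or below 0.02.
The dominant spike at lag 6 indicates a seasonal period of 6.

6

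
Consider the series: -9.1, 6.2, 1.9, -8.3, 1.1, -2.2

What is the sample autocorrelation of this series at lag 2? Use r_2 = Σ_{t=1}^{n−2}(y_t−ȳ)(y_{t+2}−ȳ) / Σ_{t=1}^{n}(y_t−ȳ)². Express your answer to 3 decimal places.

Mean ȳ = (-9.1 + 6.2 + 1.9 − 8.3 + 1.1 − 2.2)/6 = -1.7333
Numerator Σ_{t=1}^{4}(y_t−ȳ)(y_{t+2}−ȳ) = -65.5022
Denominator Σ(y_t−ȳ)² = 181.7733
r_2 = -65.5022 / 181.7733 = -0.360

-0.360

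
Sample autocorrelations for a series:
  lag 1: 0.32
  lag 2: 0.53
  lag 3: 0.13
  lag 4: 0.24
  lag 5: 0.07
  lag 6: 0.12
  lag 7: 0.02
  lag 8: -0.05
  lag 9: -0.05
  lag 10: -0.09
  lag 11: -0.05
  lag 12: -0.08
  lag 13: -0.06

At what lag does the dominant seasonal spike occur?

The largest autocorrelation is r_2 = 0.53; the remaining lags stay at or below 0.32.
The dominant spike at lag 2 indicates a seasonal period of 2.

2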